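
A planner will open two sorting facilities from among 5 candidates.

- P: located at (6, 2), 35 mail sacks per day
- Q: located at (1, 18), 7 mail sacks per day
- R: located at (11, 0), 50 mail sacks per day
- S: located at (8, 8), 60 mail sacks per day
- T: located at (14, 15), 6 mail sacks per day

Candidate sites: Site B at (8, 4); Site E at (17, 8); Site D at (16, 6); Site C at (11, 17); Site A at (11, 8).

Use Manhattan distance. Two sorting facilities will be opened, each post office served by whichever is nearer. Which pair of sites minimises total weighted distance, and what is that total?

Evaluate every pair (each demand assigned to the nearer of the two):
  {Site B, Site C}: total = 837
  {Site B, Site A}: total = 870
  {Site B, Site E}: total = 937
  {Site B, Site D}: total = 943
  {Site C, Site A}: total = 1072
  {Site E, Site A}: total = 1165
  {Site D, Site A}: total = 1165
  {Site D, Site C}: total = 1747
  {Site E, Site D}: total = 1822
  {Site E, Site C}: total = 1942
Best pair: {Site B, Site C} with total 837.

{Site B, Site C}, total 837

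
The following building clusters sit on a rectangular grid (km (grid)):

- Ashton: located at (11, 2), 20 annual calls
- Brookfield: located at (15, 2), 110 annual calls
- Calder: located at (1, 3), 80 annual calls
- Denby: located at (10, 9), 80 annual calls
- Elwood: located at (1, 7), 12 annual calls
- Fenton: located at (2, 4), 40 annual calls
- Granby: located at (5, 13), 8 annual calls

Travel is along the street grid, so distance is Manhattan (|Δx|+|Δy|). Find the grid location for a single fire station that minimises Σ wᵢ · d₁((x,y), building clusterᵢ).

(10, 3)

Manhattan distance separates: Σwᵢ(|x−xᵢ|+|y−yᵢ|) = Σwᵢ|x−xᵢ| + Σwᵢ|y−yᵢ|, so x and y are optimised independently as 1-D weighted medians.
Total weight W = 350; half = 175.
x-coordinate, sorted with cumulative weight:
  x=1 (Calder, w=80) cum 80
  x=1 (Elwood, w=12) cum 92
  x=2 (Fenton, w=40) cum 132
  x=5 (Granby, w=8) cum 140
  x=10 (Denby, w=80) cum 220  ← median
  x=11 (Ashton, w=20) cum 240
  x=15 (Brookfield, w=110) cum 350
⇒ x* = 10
y-coordinate, sorted with cumulative weight:
  y=2 (Ashton, w=20) cum 20
  y=2 (Brookfield, w=110) cum 130
  y=3 (Calder, w=80) cum 210  ← median
  y=4 (Fenton, w=40) cum 250
  y=7 (Elwood, w=12) cum 262
  y=9 (Denby, w=80) cum 342
  y=13 (Granby, w=8) cum 350
⇒ y* = 3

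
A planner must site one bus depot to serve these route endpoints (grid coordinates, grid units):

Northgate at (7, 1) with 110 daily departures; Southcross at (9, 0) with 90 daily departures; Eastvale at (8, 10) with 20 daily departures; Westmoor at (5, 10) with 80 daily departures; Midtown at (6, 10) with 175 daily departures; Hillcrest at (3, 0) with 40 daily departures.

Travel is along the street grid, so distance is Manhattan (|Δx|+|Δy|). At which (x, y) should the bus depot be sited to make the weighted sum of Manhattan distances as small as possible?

Manhattan distance separates: Σwᵢ(|x−xᵢ|+|y−yᵢ|) = Σwᵢ|x−xᵢ| + Σwᵢ|y−yᵢ|, so x and y are optimised independently as 1-D weighted medians.
Total weight W = 515; half = 257.5.
x-coordinate, sorted with cumulative weight:
  x=3 (Hillcrest, w=40) cum 40
  x=5 (Westmoor, w=80) cum 120
  x=6 (Midtown, w=175) cum 295  ← median
  x=7 (Northgate, w=110) cum 405
  x=8 (Eastvale, w=20) cum 425
  x=9 (Southcross, w=90) cum 515
⇒ x* = 6
y-coordinate, sorted with cumulative weight:
  y=0 (Southcross, w=90) cum 90
  y=0 (Hillcrest, w=40) cum 130
  y=1 (Northgate, w=110) cum 240
  y=10 (Eastvale, w=20) cum 260  ← median
  y=10 (Westmoor, w=80) cum 340
  y=10 (Midtown, w=175) cum 515
⇒ y* = 10

(6, 10)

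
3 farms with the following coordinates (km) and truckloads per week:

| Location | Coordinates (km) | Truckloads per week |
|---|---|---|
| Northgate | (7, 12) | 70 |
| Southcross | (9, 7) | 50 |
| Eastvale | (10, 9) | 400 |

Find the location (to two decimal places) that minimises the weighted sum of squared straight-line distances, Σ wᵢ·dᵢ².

The minimiser of Σwᵢ‖p−pᵢ‖² is the weighted centroid p* = (Σwᵢpᵢ)/(Σwᵢ).
Σwᵢ = 520.
Σwᵢxᵢ = 70·7 + 50·9 + 400·10 = 4940.
Σwᵢyᵢ = 70·12 + 50·7 + 400·9 = 4790.
x* = 4940/520 = 9.50, y* = 4790/520 = 9.21.

(9.50, 9.21)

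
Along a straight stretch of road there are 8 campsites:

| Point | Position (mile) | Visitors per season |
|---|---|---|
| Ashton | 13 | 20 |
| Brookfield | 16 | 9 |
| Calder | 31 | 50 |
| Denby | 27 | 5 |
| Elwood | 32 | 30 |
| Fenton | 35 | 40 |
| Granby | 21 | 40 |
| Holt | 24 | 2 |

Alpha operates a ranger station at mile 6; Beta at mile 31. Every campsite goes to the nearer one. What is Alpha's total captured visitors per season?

29

The indifferent point is the midpoint (6+31)/2 = 18.5; campsites left of it (closer to Alpha at 6) go to Alpha, those right go to Beta.
  Ashton at 13 (w=20) → Alpha
  Brookfield at 16 (w=9) → Alpha
  Granby at 21 (w=40) → Beta
  Holt at 24 (w=2) → Beta
  Denby at 27 (w=5) → Beta
  Calder at 31 (w=50) → Beta
  Elwood at 32 (w=30) → Beta
  Fenton at 35 (w=40) → Beta
Alpha captures 29; Beta captures 167.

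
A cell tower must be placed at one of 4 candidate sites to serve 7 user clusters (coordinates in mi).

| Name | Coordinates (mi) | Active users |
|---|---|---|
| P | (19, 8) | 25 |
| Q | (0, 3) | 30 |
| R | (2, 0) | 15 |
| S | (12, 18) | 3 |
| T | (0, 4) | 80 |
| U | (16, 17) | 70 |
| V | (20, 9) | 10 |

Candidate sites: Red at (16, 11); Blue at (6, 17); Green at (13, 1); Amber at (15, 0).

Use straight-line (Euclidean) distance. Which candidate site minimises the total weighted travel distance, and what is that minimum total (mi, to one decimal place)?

Red, total 2795.8 mi

Total weighted distance at each candidate:
  Red (16, 11): total = 2795.8
  Blue (6, 17): total = 3139.1
  Green (13, 1): total = 3155.0
  Amber (15, 0): total = 3469.2
Minimum is at Red with total 2795.8 mi.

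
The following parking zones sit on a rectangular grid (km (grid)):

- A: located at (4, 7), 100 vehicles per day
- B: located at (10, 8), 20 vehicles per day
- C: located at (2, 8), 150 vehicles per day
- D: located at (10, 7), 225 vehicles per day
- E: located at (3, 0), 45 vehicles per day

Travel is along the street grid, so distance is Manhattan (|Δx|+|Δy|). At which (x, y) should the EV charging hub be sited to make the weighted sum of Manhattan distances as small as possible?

(4, 7)

Manhattan distance separates: Σwᵢ(|x−xᵢ|+|y−yᵢ|) = Σwᵢ|x−xᵢ| + Σwᵢ|y−yᵢ|, so x and y are optimised independently as 1-D weighted medians.
Total weight W = 540; half = 270.
x-coordinate, sorted with cumulative weight:
  x=2 (C, w=150) cum 150
  x=3 (E, w=45) cum 195
  x=4 (A, w=100) cum 295  ← median
  x=10 (B, w=20) cum 315
  x=10 (D, w=225) cum 540
⇒ x* = 4
y-coordinate, sorted with cumulative weight:
  y=0 (E, w=45) cum 45
  y=7 (A, w=100) cum 145
  y=7 (D, w=225) cum 370  ← median
  y=8 (B, w=20) cum 390
  y=8 (C, w=150) cum 540
⇒ y* = 7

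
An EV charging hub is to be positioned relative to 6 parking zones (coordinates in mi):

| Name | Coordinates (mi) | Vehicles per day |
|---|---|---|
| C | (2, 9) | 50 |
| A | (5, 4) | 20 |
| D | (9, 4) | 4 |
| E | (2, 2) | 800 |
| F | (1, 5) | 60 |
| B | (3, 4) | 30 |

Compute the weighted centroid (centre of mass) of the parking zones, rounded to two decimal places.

The minimiser of Σwᵢ‖p−pᵢ‖² is the weighted centroid p* = (Σwᵢpᵢ)/(Σwᵢ).
Σwᵢ = 964.
Σwᵢxᵢ = 50·2 + 20·5 + 4·9 + 800·2 + 60·1 + 30·3 = 1986.
Σwᵢyᵢ = 50·9 + 20·4 + 4·4 + 800·2 + 60·5 + 30·4 = 2566.
x* = 1986/964 = 2.06, y* = 2566/964 = 2.66.

(2.06, 2.66)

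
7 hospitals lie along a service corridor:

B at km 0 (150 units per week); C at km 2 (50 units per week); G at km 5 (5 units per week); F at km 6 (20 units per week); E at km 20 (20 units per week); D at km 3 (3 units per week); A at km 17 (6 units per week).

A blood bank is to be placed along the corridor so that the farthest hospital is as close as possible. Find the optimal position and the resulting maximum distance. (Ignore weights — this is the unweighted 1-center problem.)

location 10, max distance 10

The 1-center on a line is the midpoint of the two extreme points: leftmost at 0, rightmost at 20.
Optimal location = (0 + 20)/2 = 10; maximum distance = (20 − 0)/2 = 10.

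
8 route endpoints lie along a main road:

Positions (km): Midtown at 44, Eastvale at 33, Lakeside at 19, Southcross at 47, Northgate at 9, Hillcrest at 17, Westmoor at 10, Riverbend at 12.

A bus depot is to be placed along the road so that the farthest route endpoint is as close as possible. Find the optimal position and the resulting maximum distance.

location 28, max distance 19

The 1-center on a line is the midpoint of the two extreme points: leftmost at 9, rightmost at 47.
Optimal location = (9 + 47)/2 = 28; maximum distance = (47 − 9)/2 = 19.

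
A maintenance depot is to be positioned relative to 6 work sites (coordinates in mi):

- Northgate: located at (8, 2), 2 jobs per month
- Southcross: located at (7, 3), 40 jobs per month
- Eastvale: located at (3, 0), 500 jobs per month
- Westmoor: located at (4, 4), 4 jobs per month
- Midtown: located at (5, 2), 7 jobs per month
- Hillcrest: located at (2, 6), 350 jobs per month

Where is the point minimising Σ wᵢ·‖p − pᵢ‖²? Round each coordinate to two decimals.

(2.82, 2.50)

The minimiser of Σwᵢ‖p−pᵢ‖² is the weighted centroid p* = (Σwᵢpᵢ)/(Σwᵢ).
Σwᵢ = 903.
Σwᵢxᵢ = 2·8 + 40·7 + 500·3 + 4·4 + 7·5 + 350·2 = 2547.
Σwᵢyᵢ = 2·2 + 40·3 + 500·0 + 4·4 + 7·2 + 350·6 = 2254.
x* = 2547/903 = 2.82, y* = 2254/903 = 2.50.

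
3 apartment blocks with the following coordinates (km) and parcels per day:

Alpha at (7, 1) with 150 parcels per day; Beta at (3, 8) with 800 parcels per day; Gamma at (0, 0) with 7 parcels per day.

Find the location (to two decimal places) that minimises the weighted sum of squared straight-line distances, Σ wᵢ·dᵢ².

The minimiser of Σwᵢ‖p−pᵢ‖² is the weighted centroid p* = (Σwᵢpᵢ)/(Σwᵢ).
Σwᵢ = 957.
Σwᵢxᵢ = 150·7 + 800·3 + 7·0 = 3450.
Σwᵢyᵢ = 150·1 + 800·8 + 7·0 = 6550.
x* = 3450/957 = 3.61, y* = 6550/957 = 6.84.

(3.61, 6.84)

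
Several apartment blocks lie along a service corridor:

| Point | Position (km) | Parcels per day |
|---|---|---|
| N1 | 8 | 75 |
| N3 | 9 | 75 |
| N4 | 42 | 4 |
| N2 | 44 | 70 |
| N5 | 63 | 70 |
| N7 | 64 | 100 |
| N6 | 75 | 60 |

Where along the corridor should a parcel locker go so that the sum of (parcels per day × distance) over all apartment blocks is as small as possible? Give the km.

x = 63

For a sum of weighted absolute distances on a line, the optimum is the weighted median (not the mean). Total weight W = 454; half-weight = 227.
Sort by position and accumulate weight:
  km 8 (N1, w=75) → cum 75
  km 9 (N3, w=75) → cum 150
  km 42 (N4, w=4) → cum 154
  km 44 (N2, w=70) → cum 224
  km 63 (N5, w=70) → cum 294  ≥ 227 → median here
  km 64 (N7, w=100) → cum 394
  km 75 (N6, w=60) → cum 454
Optimal location: km 63.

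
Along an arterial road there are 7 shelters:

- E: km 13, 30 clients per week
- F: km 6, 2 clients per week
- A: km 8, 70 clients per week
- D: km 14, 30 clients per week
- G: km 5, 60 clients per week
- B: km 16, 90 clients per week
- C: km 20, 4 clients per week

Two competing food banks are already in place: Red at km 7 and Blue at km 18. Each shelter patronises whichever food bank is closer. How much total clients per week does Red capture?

The indifferent point is the midpoint (7+18)/2 = 12.5; shelters left of it (closer to Red at 7) go to Red, those right go to Blue.
  G at 5 (w=60) → Red
  F at 6 (w=2) → Red
  A at 8 (w=70) → Red
  E at 13 (w=30) → Blue
  D at 14 (w=30) → Blue
  B at 16 (w=90) → Blue
  C at 20 (w=4) → Blue
Red captures 132; Blue captures 154.

132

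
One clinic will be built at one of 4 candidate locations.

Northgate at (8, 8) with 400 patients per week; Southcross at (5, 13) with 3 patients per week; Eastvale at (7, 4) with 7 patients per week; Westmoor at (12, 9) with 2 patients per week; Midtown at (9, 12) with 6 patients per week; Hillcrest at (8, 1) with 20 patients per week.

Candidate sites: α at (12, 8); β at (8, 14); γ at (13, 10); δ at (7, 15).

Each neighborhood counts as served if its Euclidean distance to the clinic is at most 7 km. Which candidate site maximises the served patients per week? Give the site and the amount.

α, covering 415

Coverage radius r = 7 km; a point is covered iff (Δx)²+(Δy)² ≤ 7² = 49.
  α (12, 8): covers {Northgate, Eastvale, Westmoor, Midtown} → 415
  β (8, 14): covers {Northgate, Southcross, Westmoor, Midtown} → 411
  γ (13, 10): covers {Northgate, Westmoor, Midtown} → 408
  δ (7, 15): covers {Southcross, Midtown} → 9
Maximum coverage at α: 415 patients per week.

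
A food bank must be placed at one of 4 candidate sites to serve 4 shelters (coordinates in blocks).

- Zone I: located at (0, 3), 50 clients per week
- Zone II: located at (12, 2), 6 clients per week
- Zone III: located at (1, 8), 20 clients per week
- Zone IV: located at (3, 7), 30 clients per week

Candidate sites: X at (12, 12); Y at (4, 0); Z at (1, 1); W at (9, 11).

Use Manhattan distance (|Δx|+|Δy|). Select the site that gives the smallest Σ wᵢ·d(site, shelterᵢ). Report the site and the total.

Total weighted distance at each candidate:
  X (12, 12): total = 1830
  Y (4, 0): total = 870
  Z (1, 1): total = 602
  W (9, 11): total = 1442
Minimum is at Z with total 602 blocks.

Z, total 602 blocks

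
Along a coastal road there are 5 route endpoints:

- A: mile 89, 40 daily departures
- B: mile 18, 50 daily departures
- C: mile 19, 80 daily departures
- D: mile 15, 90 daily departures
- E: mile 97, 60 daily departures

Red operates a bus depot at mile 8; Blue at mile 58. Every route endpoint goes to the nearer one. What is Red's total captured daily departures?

The indifferent point is the midpoint (8+58)/2 = 33; route endpoints left of it (closer to Red at 8) go to Red, those right go to Blue.
  D at 15 (w=90) → Red
  B at 18 (w=50) → Red
  C at 19 (w=80) → Red
  A at 89 (w=40) → Blue
  E at 97 (w=60) → Blue
Red captures 220; Blue captures 100.

220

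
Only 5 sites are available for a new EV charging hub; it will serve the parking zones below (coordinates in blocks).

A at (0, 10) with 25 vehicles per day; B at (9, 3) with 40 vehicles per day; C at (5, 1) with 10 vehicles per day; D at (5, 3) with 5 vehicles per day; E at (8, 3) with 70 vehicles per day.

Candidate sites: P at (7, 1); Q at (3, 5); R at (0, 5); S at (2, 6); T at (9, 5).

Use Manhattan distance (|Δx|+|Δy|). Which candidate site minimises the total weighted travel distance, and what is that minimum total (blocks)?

T, total 750 blocks

Total weighted distance at each candidate:
  P (7, 1): total = 810
  Q (3, 5): total = 1090
  R (0, 5): total = 1390
  S (2, 6): total = 1290
  T (9, 5): total = 750
Minimum is at T with total 750 blocks.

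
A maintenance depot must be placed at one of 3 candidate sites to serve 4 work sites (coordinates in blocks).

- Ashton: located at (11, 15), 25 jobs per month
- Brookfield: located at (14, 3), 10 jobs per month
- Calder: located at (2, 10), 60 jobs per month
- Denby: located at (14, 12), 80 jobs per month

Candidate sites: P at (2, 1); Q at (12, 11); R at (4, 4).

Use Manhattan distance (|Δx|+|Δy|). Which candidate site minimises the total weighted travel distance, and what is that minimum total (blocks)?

Q, total 1125 blocks

Total weighted distance at each candidate:
  P (2, 1): total = 3095
  Q (12, 11): total = 1125
  R (4, 4): total = 2480
Minimum is at Q with total 1125 blocks.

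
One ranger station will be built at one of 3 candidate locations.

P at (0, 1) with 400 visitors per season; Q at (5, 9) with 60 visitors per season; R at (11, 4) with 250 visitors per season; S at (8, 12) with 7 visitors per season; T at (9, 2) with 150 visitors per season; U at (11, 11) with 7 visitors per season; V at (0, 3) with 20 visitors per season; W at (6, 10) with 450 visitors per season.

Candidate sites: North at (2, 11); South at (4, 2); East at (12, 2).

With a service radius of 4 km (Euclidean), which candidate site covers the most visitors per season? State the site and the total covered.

East, covering 400

Coverage radius r = 4 km; a point is covered iff (Δx)²+(Δy)² ≤ 4² = 16.
  North (2, 11): covers {Q} → 60
  South (4, 2): covers {none} → 0
  East (12, 2): covers {R, T} → 400
Maximum coverage at East: 400 visitors per season.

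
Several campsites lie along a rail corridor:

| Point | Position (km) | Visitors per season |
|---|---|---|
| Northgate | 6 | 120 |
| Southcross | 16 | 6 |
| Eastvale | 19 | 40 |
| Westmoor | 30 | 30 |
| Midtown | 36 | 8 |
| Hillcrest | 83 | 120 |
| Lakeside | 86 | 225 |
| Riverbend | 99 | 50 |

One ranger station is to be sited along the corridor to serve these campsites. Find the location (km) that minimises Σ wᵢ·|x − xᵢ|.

For a sum of weighted absolute distances on a line, the optimum is the weighted median (not the mean). Total weight W = 599; half-weight = 299.5.
Sort by position and accumulate weight:
  km 6 (Northgate, w=120) → cum 120
  km 16 (Southcross, w=6) → cum 126
  km 19 (Eastvale, w=40) → cum 166
  km 30 (Westmoor, w=30) → cum 196
  km 36 (Midtown, w=8) → cum 204
  km 83 (Hillcrest, w=120) → cum 324  ≥ 299.5 → median here
  km 86 (Lakeside, w=225) → cum 549
  km 99 (Riverbend, w=50) → cum 599
Optimal location: km 83.

x = 83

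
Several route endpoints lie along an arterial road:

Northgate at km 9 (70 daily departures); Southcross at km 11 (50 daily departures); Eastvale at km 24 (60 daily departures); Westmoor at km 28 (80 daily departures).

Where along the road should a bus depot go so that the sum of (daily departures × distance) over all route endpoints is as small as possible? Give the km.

x = 24

For a sum of weighted absolute distances on a line, the optimum is the weighted median (not the mean). Total weight W = 260; half-weight = 130.
Sort by position and accumulate weight:
  km 9 (Northgate, w=70) → cum 70
  km 11 (Southcross, w=50) → cum 120
  km 24 (Eastvale, w=60) → cum 180  ≥ 130 → median here
  km 28 (Westmoor, w=80) → cum 260
Optimal location: km 24.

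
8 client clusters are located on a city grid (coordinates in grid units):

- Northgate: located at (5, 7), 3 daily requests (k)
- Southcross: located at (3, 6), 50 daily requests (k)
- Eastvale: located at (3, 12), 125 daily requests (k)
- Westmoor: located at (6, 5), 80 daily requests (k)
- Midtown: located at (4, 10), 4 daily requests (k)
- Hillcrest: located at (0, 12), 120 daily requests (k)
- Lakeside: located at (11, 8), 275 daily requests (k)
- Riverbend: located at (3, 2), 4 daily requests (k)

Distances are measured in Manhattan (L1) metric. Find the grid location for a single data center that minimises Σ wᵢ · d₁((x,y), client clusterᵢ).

Manhattan distance separates: Σwᵢ(|x−xᵢ|+|y−yᵢ|) = Σwᵢ|x−xᵢ| + Σwᵢ|y−yᵢ|, so x and y are optimised independently as 1-D weighted medians.
Total weight W = 661; half = 330.5.
x-coordinate, sorted with cumulative weight:
  x=0 (Hillcrest, w=120) cum 120
  x=3 (Southcross, w=50) cum 170
  x=3 (Eastvale, w=125) cum 295
  x=3 (Riverbend, w=4) cum 299
  x=4 (Midtown, w=4) cum 303
  x=5 (Northgate, w=3) cum 306
  x=6 (Westmoor, w=80) cum 386  ← median
  x=11 (Lakeside, w=275) cum 661
⇒ x* = 6
y-coordinate, sorted with cumulative weight:
  y=2 (Riverbend, w=4) cum 4
  y=5 (Westmoor, w=80) cum 84
  y=6 (Southcross, w=50) cum 134
  y=7 (Northgate, w=3) cum 137
  y=8 (Lakeside, w=275) cum 412  ← median
  y=10 (Midtown, w=4) cum 416
  y=12 (Eastvale, w=125) cum 541
  y=12 (Hillcrest, w=120) cum 661
⇒ y* = 8

(6, 8)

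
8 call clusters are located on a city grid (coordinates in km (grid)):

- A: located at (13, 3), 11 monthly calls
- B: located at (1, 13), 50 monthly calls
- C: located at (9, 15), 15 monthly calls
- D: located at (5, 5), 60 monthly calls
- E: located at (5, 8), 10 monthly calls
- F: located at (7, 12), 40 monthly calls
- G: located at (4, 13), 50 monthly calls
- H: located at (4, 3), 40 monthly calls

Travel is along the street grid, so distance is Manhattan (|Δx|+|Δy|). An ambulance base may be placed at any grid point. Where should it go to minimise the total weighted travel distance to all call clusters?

(4, 12)

Manhattan distance separates: Σwᵢ(|x−xᵢ|+|y−yᵢ|) = Σwᵢ|x−xᵢ| + Σwᵢ|y−yᵢ|, so x and y are optimised independently as 1-D weighted medians.
Total weight W = 276; half = 138.
x-coordinate, sorted with cumulative weight:
  x=1 (B, w=50) cum 50
  x=4 (G, w=50) cum 100
  x=4 (H, w=40) cum 140  ← median
  x=5 (D, w=60) cum 200
  x=5 (E, w=10) cum 210
  x=7 (F, w=40) cum 250
  x=9 (C, w=15) cum 265
  x=13 (A, w=11) cum 276
⇒ x* = 4
y-coordinate, sorted with cumulative weight:
  y=3 (A, w=11) cum 11
  y=3 (H, w=40) cum 51
  y=5 (D, w=60) cum 111
  y=8 (E, w=10) cum 121
  y=12 (F, w=40) cum 161  ← median
  y=13 (B, w=50) cum 211
  y=13 (G, w=50) cum 261
  y=15 (C, w=15) cum 276
⇒ y* = 12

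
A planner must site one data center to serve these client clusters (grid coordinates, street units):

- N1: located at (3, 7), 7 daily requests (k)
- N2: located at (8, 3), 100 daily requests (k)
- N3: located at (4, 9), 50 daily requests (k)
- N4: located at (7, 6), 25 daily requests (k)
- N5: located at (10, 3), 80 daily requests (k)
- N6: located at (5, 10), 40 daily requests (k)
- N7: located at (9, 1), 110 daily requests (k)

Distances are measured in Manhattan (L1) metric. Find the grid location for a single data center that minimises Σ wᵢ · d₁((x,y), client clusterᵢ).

Manhattan distance separates: Σwᵢ(|x−xᵢ|+|y−yᵢ|) = Σwᵢ|x−xᵢ| + Σwᵢ|y−yᵢ|, so x and y are optimised independently as 1-D weighted medians.
Total weight W = 412; half = 206.
x-coordinate, sorted with cumulative weight:
  x=3 (N1, w=7) cum 7
  x=4 (N3, w=50) cum 57
  x=5 (N6, w=40) cum 97
  x=7 (N4, w=25) cum 122
  x=8 (N2, w=100) cum 222  ← median
  x=9 (N7, w=110) cum 332
  x=10 (N5, w=80) cum 412
⇒ x* = 8
y-coordinate, sorted with cumulative weight:
  y=1 (N7, w=110) cum 110
  y=3 (N2, w=100) cum 210  ← median
  y=3 (N5, w=80) cum 290
  y=6 (N4, w=25) cum 315
  y=7 (N1, w=7) cum 322
  y=9 (N3, w=50) cum 372
  y=10 (N6, w=40) cum 412
⇒ y* = 3

(8, 3)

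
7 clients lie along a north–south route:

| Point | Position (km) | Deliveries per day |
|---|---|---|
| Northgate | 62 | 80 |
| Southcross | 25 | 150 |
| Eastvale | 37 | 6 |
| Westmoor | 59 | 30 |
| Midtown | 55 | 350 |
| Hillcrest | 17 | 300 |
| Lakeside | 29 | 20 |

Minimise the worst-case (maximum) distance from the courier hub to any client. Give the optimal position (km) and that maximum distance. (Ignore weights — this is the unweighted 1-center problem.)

location 39.5, max distance 22.5

The 1-center on a line is the midpoint of the two extreme points: leftmost at 17, rightmost at 62.
Optimal location = (17 + 62)/2 = 39.5; maximum distance = (62 − 17)/2 = 22.5.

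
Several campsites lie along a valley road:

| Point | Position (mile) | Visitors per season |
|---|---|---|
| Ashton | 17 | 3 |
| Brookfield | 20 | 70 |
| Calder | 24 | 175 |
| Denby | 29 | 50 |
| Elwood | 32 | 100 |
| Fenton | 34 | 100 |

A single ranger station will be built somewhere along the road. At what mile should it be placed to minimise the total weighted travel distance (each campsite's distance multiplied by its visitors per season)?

For a sum of weighted absolute distances on a line, the optimum is the weighted median (not the mean). Total weight W = 498; half-weight = 249.
Sort by position and accumulate weight:
  mile 17 (Ashton, w=3) → cum 3
  mile 20 (Brookfield, w=70) → cum 73
  mile 24 (Calder, w=175) → cum 248
  mile 29 (Denby, w=50) → cum 298  ≥ 249 → median here
  mile 32 (Elwood, w=100) → cum 398
  mile 34 (Fenton, w=100) → cum 498
Optimal location: mile 29.

x = 29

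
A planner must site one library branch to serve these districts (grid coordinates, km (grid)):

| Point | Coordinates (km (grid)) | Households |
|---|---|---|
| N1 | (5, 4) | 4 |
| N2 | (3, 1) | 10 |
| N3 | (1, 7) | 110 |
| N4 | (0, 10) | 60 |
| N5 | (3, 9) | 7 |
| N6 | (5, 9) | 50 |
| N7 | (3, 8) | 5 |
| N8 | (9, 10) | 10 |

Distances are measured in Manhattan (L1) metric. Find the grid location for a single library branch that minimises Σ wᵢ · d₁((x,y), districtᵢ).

(1, 8)

Manhattan distance separates: Σwᵢ(|x−xᵢ|+|y−yᵢ|) = Σwᵢ|x−xᵢ| + Σwᵢ|y−yᵢ|, so x and y are optimised independently as 1-D weighted medians.
Total weight W = 256; half = 128.
x-coordinate, sorted with cumulative weight:
  x=0 (N4, w=60) cum 60
  x=1 (N3, w=110) cum 170  ← median
  x=3 (N2, w=10) cum 180
  x=3 (N5, w=7) cum 187
  x=3 (N7, w=5) cum 192
  x=5 (N1, w=4) cum 196
  x=5 (N6, w=50) cum 246
  x=9 (N8, w=10) cum 256
⇒ x* = 1
y-coordinate, sorted with cumulative weight:
  y=1 (N2, w=10) cum 10
  y=4 (N1, w=4) cum 14
  y=7 (N3, w=110) cum 124
  y=8 (N7, w=5) cum 129  ← median
  y=9 (N5, w=7) cum 136
  y=9 (N6, w=50) cum 186
  y=10 (N4, w=60) cum 246
  y=10 (N8, w=10) cum 256
⇒ y* = 8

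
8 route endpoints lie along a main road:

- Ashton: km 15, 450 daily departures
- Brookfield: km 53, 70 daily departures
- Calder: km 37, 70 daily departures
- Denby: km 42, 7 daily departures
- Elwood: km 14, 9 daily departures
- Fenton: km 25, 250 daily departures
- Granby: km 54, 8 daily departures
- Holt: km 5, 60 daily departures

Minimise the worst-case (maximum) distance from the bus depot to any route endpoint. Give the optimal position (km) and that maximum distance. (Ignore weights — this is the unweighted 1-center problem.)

location 29.5, max distance 24.5

The 1-center on a line is the midpoint of the two extreme points: leftmost at 5, rightmost at 54.
Optimal location = (5 + 54)/2 = 29.5; maximum distance = (54 − 5)/2 = 24.5.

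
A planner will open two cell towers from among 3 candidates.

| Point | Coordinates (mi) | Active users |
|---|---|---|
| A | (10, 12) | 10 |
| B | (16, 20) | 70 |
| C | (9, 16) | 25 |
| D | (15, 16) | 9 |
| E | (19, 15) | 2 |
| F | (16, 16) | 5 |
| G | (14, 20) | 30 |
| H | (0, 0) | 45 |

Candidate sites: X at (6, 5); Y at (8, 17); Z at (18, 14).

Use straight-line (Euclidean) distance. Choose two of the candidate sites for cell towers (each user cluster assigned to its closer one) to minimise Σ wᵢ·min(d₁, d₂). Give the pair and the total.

Evaluate every pair (each demand assigned to the nearer of the two):
  {X, Y}: total = 1366.3
  {X, Z}: total = 1371.0
  {Y, Z}: total = 1628.1
Best pair: {X, Y} with total 1366.3.

{X, Y}, total 1366.3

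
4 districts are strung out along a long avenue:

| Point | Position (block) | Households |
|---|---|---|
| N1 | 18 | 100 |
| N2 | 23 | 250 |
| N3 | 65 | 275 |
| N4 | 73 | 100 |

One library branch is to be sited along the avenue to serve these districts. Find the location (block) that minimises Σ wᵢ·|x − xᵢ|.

x = 65

For a sum of weighted absolute distances on a line, the optimum is the weighted median (not the mean). Total weight W = 725; half-weight = 362.5.
Sort by position and accumulate weight:
  block 18 (N1, w=100) → cum 100
  block 23 (N2, w=250) → cum 350
  block 65 (N3, w=275) → cum 625  ≥ 362.5 → median here
  block 73 (N4, w=100) → cum 725
Optimal location: block 65.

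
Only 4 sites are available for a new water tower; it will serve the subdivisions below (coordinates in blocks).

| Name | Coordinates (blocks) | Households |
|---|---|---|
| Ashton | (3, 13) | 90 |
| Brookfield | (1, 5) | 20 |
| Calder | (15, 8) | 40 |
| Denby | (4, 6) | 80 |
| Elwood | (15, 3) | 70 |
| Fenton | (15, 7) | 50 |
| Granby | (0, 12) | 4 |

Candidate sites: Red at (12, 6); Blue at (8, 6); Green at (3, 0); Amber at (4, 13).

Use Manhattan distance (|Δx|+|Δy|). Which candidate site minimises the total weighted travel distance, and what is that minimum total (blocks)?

Total weighted distance at each candidate:
  Red (12, 6): total = 3212
  Blue (8, 6): total = 3076
  Green (3, 0): total = 4730
  Amber (4, 13): total = 3850
Minimum is at Blue with total 3076 blocks.

Blue, total 3076 blocks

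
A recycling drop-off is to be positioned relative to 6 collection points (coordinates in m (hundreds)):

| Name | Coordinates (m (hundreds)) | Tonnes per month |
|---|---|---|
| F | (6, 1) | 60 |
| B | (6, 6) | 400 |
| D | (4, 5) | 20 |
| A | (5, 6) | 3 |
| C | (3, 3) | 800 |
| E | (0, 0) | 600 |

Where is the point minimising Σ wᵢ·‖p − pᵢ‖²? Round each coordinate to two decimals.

(2.79, 2.64)

The minimiser of Σwᵢ‖p−pᵢ‖² is the weighted centroid p* = (Σwᵢpᵢ)/(Σwᵢ).
Σwᵢ = 1883.
Σwᵢxᵢ = 60·6 + 400·6 + 20·4 + 3·5 + 800·3 + 600·0 = 5255.
Σwᵢyᵢ = 60·1 + 400·6 + 20·5 + 3·6 + 800·3 + 600·0 = 4978.
x* = 5255/1883 = 2.79, y* = 4978/1883 = 2.64.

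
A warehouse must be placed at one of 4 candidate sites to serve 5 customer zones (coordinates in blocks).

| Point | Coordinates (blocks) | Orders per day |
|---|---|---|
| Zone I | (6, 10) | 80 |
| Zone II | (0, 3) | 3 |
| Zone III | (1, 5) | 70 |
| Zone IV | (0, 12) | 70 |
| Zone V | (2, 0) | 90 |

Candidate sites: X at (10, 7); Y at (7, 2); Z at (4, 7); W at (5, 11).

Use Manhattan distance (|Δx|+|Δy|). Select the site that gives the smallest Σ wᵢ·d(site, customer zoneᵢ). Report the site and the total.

Z, total 2214 blocks

Total weighted distance at each candidate:
  X (10, 7): total = 3772
  Y (7, 2): total = 3194
  Z (4, 7): total = 2214
  W (5, 11): total = 2579
Minimum is at Z with total 2214 blocks.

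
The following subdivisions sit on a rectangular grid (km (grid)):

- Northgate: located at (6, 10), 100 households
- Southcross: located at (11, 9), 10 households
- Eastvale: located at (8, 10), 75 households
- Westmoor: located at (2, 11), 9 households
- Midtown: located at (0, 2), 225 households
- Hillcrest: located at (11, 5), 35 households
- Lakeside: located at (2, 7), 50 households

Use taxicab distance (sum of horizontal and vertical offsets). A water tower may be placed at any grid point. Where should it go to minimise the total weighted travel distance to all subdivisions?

(2, 5)

Manhattan distance separates: Σwᵢ(|x−xᵢ|+|y−yᵢ|) = Σwᵢ|x−xᵢ| + Σwᵢ|y−yᵢ|, so x and y are optimised independently as 1-D weighted medians.
Total weight W = 504; half = 252.
x-coordinate, sorted with cumulative weight:
  x=0 (Midtown, w=225) cum 225
  x=2 (Westmoor, w=9) cum 234
  x=2 (Lakeside, w=50) cum 284  ← median
  x=6 (Northgate, w=100) cum 384
  x=8 (Eastvale, w=75) cum 459
  x=11 (Southcross, w=10) cum 469
  x=11 (Hillcrest, w=35) cum 504
⇒ x* = 2
y-coordinate, sorted with cumulative weight:
  y=2 (Midtown, w=225) cum 225
  y=5 (Hillcrest, w=35) cum 260  ← median
  y=7 (Lakeside, w=50) cum 310
  y=9 (Southcross, w=10) cum 320
  y=10 (Northgate, w=100) cum 420
  y=10 (Eastvale, w=75) cum 495
  y=11 (Westmoor, w=9) cum 504
⇒ y* = 5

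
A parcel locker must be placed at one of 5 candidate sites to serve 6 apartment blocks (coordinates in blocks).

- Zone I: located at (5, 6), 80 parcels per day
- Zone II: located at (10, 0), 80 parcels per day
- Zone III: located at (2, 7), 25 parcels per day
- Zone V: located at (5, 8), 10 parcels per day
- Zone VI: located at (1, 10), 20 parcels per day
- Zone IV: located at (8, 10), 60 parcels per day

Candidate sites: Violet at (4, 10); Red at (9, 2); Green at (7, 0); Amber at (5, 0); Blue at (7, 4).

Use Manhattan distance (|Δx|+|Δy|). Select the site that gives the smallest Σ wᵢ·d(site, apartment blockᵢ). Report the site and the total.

Total weighted distance at each candidate:
  Violet (4, 10): total = 2135
  Red (9, 2): total = 2140
  Green (7, 0): total = 2260
  Amber (5, 0): total = 2270
  Blue (7, 4): total = 1800
Minimum is at Blue with total 1800 blocks.

Blue, total 1800 blocks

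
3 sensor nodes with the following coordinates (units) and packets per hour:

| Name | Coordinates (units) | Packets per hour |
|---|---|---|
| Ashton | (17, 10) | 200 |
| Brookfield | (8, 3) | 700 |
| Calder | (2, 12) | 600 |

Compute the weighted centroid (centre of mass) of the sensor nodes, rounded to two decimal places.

The minimiser of Σwᵢ‖p−pᵢ‖² is the weighted centroid p* = (Σwᵢpᵢ)/(Σwᵢ).
Σwᵢ = 1500.
Σwᵢxᵢ = 200·17 + 700·8 + 600·2 = 10200.
Σwᵢyᵢ = 200·10 + 700·3 + 600·12 = 11300.
x* = 10200/1500 = 6.80, y* = 11300/1500 = 7.53.

(6.80, 7.53)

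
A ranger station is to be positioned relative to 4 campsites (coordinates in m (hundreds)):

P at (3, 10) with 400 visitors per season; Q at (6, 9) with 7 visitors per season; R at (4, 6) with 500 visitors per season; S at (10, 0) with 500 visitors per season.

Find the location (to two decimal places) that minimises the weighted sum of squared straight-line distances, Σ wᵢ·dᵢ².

(5.86, 5.02)

The minimiser of Σwᵢ‖p−pᵢ‖² is the weighted centroid p* = (Σwᵢpᵢ)/(Σwᵢ).
Σwᵢ = 1407.
Σwᵢxᵢ = 400·3 + 7·6 + 500·4 + 500·10 = 8242.
Σwᵢyᵢ = 400·10 + 7·9 + 500·6 + 500·0 = 7063.
x* = 8242/1407 = 5.86, y* = 7063/1407 = 5.02.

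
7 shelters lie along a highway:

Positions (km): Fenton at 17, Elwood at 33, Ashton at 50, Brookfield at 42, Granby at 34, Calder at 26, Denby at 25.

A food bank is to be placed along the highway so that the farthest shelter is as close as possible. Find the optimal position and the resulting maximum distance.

The 1-center on a line is the midpoint of the two extreme points: leftmost at 17, rightmost at 50.
Optimal location = (17 + 50)/2 = 33.5; maximum distance = (50 − 17)/2 = 16.5.

location 33.5, max distance 16.5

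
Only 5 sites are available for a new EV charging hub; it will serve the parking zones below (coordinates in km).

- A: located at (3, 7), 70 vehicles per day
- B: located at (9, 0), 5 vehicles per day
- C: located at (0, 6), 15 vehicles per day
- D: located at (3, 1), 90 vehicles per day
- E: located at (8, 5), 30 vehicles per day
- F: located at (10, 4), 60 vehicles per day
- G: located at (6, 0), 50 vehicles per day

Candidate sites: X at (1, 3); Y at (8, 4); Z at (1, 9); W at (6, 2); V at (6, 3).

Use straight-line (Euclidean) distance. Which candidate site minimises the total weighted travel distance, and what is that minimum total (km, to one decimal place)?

Total weighted distance at each candidate:
  X (1, 3): total = 1711.0
  Y (8, 4): total = 1450.9
  Z (1, 9): total = 2422.2
  W (6, 2): total = 1295.5
  V (6, 3): total = 1278.6
Minimum is at V with total 1278.6 km.

V, total 1278.6 km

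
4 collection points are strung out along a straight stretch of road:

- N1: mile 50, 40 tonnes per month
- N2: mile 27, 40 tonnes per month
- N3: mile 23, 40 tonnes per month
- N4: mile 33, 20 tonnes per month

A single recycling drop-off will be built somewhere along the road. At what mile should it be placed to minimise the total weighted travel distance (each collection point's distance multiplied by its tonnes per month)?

x = 27

For a sum of weighted absolute distances on a line, the optimum is the weighted median (not the mean). Total weight W = 140; half-weight = 70.
Sort by position and accumulate weight:
  mile 23 (N3, w=40) → cum 40
  mile 27 (N2, w=40) → cum 80  ≥ 70 → median here
  mile 33 (N4, w=20) → cum 100
  mile 50 (N1, w=40) → cum 140
Optimal location: mile 27.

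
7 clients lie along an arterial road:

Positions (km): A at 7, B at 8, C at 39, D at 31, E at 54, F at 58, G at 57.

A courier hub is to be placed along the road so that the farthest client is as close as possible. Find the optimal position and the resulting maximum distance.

The 1-center on a line is the midpoint of the two extreme points: leftmost at 7, rightmost at 58.
Optimal location = (7 + 58)/2 = 32.5; maximum distance = (58 − 7)/2 = 25.5.

location 32.5, max distance 25.5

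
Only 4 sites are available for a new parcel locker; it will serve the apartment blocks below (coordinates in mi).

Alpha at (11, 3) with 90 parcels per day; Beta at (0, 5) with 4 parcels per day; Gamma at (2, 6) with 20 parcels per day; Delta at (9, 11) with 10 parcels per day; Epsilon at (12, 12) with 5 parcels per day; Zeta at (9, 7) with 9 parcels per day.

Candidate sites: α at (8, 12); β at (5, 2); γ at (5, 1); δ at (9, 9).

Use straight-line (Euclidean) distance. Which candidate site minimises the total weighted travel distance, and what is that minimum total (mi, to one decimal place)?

Total weighted distance at each candidate:
  α (8, 12): total = 1146.1
  β (5, 2): total = 887.9
  γ (5, 1): total = 949.2
  δ (9, 9): total = 820.1
Minimum is at δ with total 820.1 mi.

δ, total 820.1 mi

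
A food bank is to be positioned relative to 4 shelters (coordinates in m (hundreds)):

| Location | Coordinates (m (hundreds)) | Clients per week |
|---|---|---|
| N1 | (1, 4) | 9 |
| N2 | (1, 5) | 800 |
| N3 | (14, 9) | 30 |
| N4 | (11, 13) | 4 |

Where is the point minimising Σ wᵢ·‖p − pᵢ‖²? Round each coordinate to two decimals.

The minimiser of Σwᵢ‖p−pᵢ‖² is the weighted centroid p* = (Σwᵢpᵢ)/(Σwᵢ).
Σwᵢ = 843.
Σwᵢxᵢ = 9·1 + 800·1 + 30·14 + 4·11 = 1273.
Σwᵢyᵢ = 9·4 + 800·5 + 30·9 + 4·13 = 4358.
x* = 1273/843 = 1.51, y* = 4358/843 = 5.17.

(1.51, 5.17)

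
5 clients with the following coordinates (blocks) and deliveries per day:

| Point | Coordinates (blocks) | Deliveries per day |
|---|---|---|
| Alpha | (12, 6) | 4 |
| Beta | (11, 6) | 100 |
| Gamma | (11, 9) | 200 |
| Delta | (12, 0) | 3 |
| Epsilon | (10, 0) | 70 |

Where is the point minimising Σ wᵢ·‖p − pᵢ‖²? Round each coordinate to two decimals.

(10.83, 6.43)

The minimiser of Σwᵢ‖p−pᵢ‖² is the weighted centroid p* = (Σwᵢpᵢ)/(Σwᵢ).
Σwᵢ = 377.
Σwᵢxᵢ = 4·12 + 100·11 + 200·11 + 3·12 + 70·10 = 4084.
Σwᵢyᵢ = 4·6 + 100·6 + 200·9 + 3·0 + 70·0 = 2424.
x* = 4084/377 = 10.83, y* = 2424/377 = 6.43.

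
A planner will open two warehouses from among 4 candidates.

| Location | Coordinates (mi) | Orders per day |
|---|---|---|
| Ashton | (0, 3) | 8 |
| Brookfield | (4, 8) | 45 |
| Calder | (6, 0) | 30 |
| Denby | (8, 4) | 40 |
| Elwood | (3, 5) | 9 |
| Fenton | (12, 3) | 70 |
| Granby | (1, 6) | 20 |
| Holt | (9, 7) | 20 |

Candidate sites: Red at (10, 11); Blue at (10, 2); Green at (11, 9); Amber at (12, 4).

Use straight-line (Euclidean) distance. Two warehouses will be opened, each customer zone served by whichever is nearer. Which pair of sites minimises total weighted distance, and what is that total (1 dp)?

Evaluate every pair (each demand assigned to the nearer of the two):
  {Blue, Green}: total = 1124.5
  {Blue, Amber}: total = 1129.9
  {Red, Blue}: total = 1134.1
  {Green, Amber}: total = 1206.7
  {Red, Amber}: total = 1214.4
  {Red, Green}: total = 1713.0
Best pair: {Blue, Green} with total 1124.5.

{Blue, Green}, total 1124.5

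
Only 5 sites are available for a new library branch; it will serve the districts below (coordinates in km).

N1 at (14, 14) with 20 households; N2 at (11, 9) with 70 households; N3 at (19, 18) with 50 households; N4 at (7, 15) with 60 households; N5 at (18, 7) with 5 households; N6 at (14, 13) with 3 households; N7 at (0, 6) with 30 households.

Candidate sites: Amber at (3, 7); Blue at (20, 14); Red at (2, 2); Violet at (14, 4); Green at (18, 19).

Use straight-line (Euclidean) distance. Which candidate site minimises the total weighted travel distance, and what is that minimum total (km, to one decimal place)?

Green, total 2503.3 km

Total weighted distance at each candidate:
  Amber (3, 7): total = 2552.9
  Blue (20, 14): total = 2530.0
  Red (2, 2): total = 3407.3
  Violet (14, 4): total = 2610.0
  Green (18, 19): total = 2503.3
Minimum is at Green with total 2503.3 km.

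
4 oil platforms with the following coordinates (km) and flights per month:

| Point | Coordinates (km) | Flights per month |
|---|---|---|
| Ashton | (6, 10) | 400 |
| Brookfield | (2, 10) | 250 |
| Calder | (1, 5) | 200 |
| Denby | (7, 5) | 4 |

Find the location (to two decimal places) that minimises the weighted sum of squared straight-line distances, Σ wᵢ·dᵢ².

The minimiser of Σwᵢ‖p−pᵢ‖² is the weighted centroid p* = (Σwᵢpᵢ)/(Σwᵢ).
Σwᵢ = 854.
Σwᵢxᵢ = 400·6 + 250·2 + 200·1 + 4·7 = 3128.
Σwᵢyᵢ = 400·10 + 250·10 + 200·5 + 4·5 = 7520.
x* = 3128/854 = 3.66, y* = 7520/854 = 8.81.

(3.66, 8.81)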